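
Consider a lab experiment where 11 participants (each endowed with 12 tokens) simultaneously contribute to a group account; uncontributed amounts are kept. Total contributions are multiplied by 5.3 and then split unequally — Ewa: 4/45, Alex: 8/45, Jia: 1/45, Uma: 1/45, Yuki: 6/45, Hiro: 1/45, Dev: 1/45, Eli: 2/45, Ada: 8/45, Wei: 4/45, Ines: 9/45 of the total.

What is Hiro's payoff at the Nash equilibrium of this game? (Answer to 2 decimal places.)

13.41 tokens

For player j, contributing a unit is worthwhile iff 5.3 × (j's share) ≥ 1, i.e. iff j's share is at least 0.1887.
Ines alone (share 9/45) is above the threshold, contributing 12; the remaining 10 contribute 0. Total contributed: 12.
Hiro keeps 12 and receives 5.3 × 12 × 1/45 = 1.41 from the group account, for a payoff of 13.41.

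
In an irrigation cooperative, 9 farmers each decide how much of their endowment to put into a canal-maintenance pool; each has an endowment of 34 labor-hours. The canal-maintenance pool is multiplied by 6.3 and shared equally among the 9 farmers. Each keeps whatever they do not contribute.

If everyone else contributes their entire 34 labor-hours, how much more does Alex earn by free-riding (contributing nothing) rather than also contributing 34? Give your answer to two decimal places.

10.20 labor-hours

Switching from a contribution of 34 to 0 lets Alex keep an extra 34 labor-hours, but lowers the canal-maintenance pool by 34, which costs Alex their own share of that drop: 6.3/9 × 34 = 23.80.
Net gain = 34 − 23.80 = 10.20. The private return per contributed unit (0.7000) is below 1, so free-riding is indeed the best response regardless of what the others do.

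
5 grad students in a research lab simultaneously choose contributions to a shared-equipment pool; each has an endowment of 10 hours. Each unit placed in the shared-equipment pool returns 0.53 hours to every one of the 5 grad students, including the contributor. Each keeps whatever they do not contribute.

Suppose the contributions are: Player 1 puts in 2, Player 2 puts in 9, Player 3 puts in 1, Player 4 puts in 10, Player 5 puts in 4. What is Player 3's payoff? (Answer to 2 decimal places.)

Total contributed: 2 + 9 + 1 + 10 + 4 = 26.
Each receives 0.53 × 26 = 13.78 from the shared-equipment pool.
Player 3 keeps 10 − 1 = 9, so Player 3's payoff is 9 + 13.78 = 22.78.

22.78 hours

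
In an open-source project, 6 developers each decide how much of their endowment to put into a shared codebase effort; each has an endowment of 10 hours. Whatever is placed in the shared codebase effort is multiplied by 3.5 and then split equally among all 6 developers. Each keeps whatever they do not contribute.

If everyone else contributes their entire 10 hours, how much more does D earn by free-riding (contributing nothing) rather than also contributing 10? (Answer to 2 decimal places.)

4.17 hours

Switching from a contribution of 10 to 0 lets D keep an extra 10 hours, but lowers the shared codebase effort by 10, which costs D their own share of that drop: 3.5/6 × 10 = 5.83.
Net gain = 10 − 5.83 = 4.17. The private return per contributed unit (0.5833) is below 1, so free-riding is indeed the best response regardless of what the others do.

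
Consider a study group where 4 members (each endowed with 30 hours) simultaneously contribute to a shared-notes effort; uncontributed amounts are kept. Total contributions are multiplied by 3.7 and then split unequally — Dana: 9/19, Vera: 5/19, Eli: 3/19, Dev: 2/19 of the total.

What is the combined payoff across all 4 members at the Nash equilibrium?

For player j, contributing a unit is worthwhile iff 3.7 × (j's share) ≥ 1, i.e. iff j's share is at least 0.2703.
The only share above 0.2703 is Dana's 9/19, contributing 30; the remaining 3 contribute 0. Total contributed: 30.
The shared-notes effort pays out 3.7 × 30 = 111.00 in total (split across the unequal shares, but the aggregate is all that matters for the group sum).
The 3 free-riders keep 30 each, adding 90. Group total = 90 + 111.00 = 201.00.

201.00 hours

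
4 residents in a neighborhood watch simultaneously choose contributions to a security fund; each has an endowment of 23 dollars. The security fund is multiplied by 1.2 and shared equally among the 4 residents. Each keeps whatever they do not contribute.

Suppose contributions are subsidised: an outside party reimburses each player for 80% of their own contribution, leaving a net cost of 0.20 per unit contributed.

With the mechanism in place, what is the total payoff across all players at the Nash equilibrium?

With the mechanism, a contributed unit returns (1.2/4) / 0.20 = 1.5000 per unit of net cost to the contributor — now above 1 — so contributing fully is weakly dominant for every player.
At the Nash equilibrium everyone contributes 23. Group total payoff = 4 × (23 × 0.80 + 1.2 × 23) = 184.00.

184.00 dollars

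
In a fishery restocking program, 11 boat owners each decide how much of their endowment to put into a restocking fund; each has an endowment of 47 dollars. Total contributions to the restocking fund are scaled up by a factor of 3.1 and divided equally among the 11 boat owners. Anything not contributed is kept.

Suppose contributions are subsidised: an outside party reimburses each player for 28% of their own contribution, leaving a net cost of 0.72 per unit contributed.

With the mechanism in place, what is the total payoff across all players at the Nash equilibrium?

With the mechanism, a contributed unit returns (3.1/11) / 0.72 = 0.3914 per unit of net cost — still below 1 — so contributing 0 remains dominant for every player.
At the Nash equilibrium no one contributes; group total payoff = 11 × 47 = 517.

517.00 dollars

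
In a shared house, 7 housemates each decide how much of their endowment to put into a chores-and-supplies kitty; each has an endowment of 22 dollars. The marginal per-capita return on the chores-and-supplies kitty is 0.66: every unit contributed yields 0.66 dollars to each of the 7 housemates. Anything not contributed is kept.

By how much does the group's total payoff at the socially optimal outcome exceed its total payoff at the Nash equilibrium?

The private return per contributed unit is 0.66 < 1, so contributing 0 is dominant for every player. At the Nash equilibrium everyone keeps their 22, and the group total is 7 × 22 = 154.
Each contributed unit returns 4.620 to the group as a whole (0.66 to each of 7 players), which exceeds 1, so the social optimum is full contribution: group total = 4.620 × 154 = 711.48.
Efficiency loss = 711.48 − 154 = 557.48.

557.48 dollars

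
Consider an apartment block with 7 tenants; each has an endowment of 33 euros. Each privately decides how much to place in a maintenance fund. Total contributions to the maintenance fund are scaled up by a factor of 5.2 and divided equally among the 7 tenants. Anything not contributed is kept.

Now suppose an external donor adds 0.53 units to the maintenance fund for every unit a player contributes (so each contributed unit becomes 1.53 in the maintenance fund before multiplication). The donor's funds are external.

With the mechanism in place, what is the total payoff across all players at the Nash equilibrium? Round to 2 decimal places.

The effective private return per unit is now 5.2 × 1.53 / 7 = 1.1366 > 1, so every player's dominant strategy flips to full contribution.
So the Nash equilibrium is full contribution by all 7; the group earns 5.2 × 1.53 × 231 = 1837.84.

1837.84 euros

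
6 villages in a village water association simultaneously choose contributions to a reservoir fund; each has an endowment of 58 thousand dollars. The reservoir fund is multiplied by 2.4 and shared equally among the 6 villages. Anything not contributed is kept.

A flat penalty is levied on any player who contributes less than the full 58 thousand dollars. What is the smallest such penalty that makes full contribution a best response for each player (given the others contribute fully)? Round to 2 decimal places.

Given the others contribute fully, the best deviation is to contribute 0 (any partial contribution still incurs the fine and gives up units whose private return 0.4000 is below 1).
Deviating from 58 to 0 saves 58 thousand dollars but forfeits the deviator's share of the drop in the reservoir fund: 2.4/6 × 58 = 23.20.
So the deviation gain is 58 − 23.20 = 34.80, and the fine must be at least 34.80 thousand dollars to wipe it out.

34.80 thousand dollars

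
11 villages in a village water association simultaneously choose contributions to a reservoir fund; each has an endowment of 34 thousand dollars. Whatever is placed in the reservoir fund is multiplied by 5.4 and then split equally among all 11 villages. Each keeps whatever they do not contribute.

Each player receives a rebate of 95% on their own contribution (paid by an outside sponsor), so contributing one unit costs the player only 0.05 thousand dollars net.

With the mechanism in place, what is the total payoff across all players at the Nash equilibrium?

Under the mechanism each unit contributed yields (5.4/11) / 0.05 = 9.8182 back to its contributor per unit of net cost, which exceeds 1, making full contribution the dominant choice for everyone.
So the Nash equilibrium is full contribution by all 11; the group earns 11 × (34 × 0.95 + 5.4 × 34) = 2374.90.

2374.90 thousand dollars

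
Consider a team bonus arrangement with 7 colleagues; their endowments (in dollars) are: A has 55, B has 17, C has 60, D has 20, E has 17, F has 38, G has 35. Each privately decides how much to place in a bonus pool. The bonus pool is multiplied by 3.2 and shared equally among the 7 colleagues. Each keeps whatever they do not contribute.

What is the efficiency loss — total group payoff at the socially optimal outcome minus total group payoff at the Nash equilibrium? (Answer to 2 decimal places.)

532.40 dollars

The private return per contributed unit is 3.2/7 = 0.4571 < 1 for every player regardless of endowment, so the Nash equilibrium is zero contribution and the group total is Σ E_j = 55 + 17 + 60 + 20 + 17 + 38 + 35 = 242.
Each contributed unit returns 3.200 to the group, so the social optimum is full contribution by everyone: group total = 3.200 × 242 = 774.40.
Efficiency loss = (3.200 − 1) × 242 = 532.40.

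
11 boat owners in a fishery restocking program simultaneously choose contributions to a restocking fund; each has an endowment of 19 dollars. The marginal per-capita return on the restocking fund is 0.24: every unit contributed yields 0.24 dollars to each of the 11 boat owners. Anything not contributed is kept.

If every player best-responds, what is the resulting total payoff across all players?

The private return per contributed unit is 0.24 < 1, so contributing 0 is dominant for every player. At the Nash equilibrium everyone keeps their 19, and the group total is 11 × 19 = 209.

209.00 dollars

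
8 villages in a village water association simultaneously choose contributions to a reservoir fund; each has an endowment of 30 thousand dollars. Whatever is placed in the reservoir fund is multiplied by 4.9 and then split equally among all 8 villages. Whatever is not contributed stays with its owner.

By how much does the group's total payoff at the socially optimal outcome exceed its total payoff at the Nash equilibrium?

936.00 thousand dollars

Each contributed unit returns 4.9/8 = 0.6125 to its contributor — below 1 — so contributing 0 is dominant for every player. At the Nash equilibrium everyone keeps their 30, and the group total is 8 × 30 = 240.
Each contributed unit returns 4.900 to the group as a whole (0.6125 to each of 8 players), which exceeds 1, so the social optimum is full contribution: group total = 4.900 × 240 = 1176.00.
Efficiency loss = 1176.00 − 240 = 936.00.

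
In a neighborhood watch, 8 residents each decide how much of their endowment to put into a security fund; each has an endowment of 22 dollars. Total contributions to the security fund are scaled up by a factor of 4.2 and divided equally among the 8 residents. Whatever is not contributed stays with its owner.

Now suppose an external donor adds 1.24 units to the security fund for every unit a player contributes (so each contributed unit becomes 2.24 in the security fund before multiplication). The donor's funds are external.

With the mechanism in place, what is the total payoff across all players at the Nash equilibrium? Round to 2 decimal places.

1655.81 dollars

Under the mechanism each unit contributed yields 4.2 × 2.24 / 8 = 1.1760 back to its contributor per unit of net cost, which exceeds 1, making full contribution the dominant choice for everyone.
At the Nash equilibrium everyone contributes 22. Group total payoff = 4.2 × 2.24 × 176 = 1655.81.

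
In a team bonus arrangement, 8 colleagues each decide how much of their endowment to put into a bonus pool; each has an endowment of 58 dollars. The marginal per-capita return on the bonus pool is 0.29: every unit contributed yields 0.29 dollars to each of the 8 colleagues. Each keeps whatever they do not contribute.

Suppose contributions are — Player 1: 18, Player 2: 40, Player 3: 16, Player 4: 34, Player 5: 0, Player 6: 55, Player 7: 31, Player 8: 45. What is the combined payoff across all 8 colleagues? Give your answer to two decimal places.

Total contributed: 18 + 40 + 16 + 34 + 0 + 55 + 31 + 45 = 239; total kept: 8 × 58 − 239 = 225.
The bonus pool pays out 0.29 × 8 × 239 = 554.48 in aggregate.
Group total = 225 + 554.48 = 779.48.

779.48 dollars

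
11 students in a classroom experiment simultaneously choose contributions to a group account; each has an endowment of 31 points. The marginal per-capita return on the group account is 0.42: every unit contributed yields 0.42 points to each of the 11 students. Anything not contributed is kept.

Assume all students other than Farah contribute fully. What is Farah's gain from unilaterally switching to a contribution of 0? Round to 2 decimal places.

17.98 points

Switching from a contribution of 31 to 0 lets Farah keep an extra 31 points, but lowers the group account by 31, which costs Farah their own share of that drop: 0.42 × 31 = 13.02.
Net gain = 31 − 13.02 = 17.98. The private return per contributed unit (0.42) is below 1, so free-riding is indeed the best response regardless of what the others do.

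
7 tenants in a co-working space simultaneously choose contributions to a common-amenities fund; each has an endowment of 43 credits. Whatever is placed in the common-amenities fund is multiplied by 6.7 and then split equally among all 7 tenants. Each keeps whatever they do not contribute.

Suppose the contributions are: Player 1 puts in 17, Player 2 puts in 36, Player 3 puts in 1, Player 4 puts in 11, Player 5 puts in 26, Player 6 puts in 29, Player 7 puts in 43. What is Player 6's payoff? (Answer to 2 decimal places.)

Total contributed: 17 + 36 + 1 + 11 + 26 + 29 + 43 = 163.
Each receives 6.7 × 163 / 7 = 156.01 from the common-amenities fund.
Player 6 keeps 43 − 29 = 14, so Player 6's payoff is 14 + 156.01 = 170.01.

170.01 credits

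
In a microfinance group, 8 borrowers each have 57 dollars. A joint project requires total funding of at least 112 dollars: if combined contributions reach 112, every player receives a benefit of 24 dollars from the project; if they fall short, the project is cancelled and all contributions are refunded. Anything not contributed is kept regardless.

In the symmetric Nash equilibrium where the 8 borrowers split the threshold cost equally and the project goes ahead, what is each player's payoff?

67 dollars

Equal share of the threshold: 112/8 = 14.
At this profile no one gains by cutting their contribution: any cut drops the total below 112, the project is cancelled, contributions are refunded, and the deviator ends with 57, which is less than 57 − 14 + 24 = 67. Contributing more than 14 just wastes the excess. So contributing exactly 14 is a best response.
Each player's payoff: 57 − 14 + 24 = 67.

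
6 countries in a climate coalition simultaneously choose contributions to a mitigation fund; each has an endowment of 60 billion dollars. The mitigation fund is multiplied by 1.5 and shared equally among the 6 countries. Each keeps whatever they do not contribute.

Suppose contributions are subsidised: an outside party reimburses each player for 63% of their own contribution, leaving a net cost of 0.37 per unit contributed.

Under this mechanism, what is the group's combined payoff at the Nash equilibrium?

The effective private return is (1.5/6) / 0.37 = 0.6757, which is still under 1, so the mechanism doesn't change anyone's dominant strategy: zero contribution.
At the Nash equilibrium no one contributes; group total payoff = 6 × 60 = 360.

360.00 billion dollars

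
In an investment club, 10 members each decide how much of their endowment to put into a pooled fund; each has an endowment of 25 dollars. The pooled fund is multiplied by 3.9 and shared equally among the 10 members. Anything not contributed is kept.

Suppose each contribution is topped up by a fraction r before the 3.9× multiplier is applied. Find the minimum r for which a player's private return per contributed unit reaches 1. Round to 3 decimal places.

With matching at rate r, one contributed unit becomes (1 + r) in the pooled fund and returns 3.9 × (1 + r) / 10 to the contributor.
Setting this equal to 1: 1 + r = 10/3.9 = 2.5641.
So the minimum matching rate is r = 2.5641 − 1 = 1.564.

1.564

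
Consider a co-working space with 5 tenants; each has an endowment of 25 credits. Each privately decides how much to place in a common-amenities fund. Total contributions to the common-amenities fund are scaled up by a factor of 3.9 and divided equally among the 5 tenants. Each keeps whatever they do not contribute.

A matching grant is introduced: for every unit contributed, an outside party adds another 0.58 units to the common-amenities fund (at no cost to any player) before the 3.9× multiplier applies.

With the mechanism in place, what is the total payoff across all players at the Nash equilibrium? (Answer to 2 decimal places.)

770.25 credits

Under the mechanism each unit contributed yields 3.9 × 1.58 / 5 = 1.2324 back to its contributor per unit of net cost, which exceeds 1, making full contribution the dominant choice for everyone.
At the Nash equilibrium everyone contributes 25. Group total payoff = 3.9 × 1.58 × 125 = 770.25.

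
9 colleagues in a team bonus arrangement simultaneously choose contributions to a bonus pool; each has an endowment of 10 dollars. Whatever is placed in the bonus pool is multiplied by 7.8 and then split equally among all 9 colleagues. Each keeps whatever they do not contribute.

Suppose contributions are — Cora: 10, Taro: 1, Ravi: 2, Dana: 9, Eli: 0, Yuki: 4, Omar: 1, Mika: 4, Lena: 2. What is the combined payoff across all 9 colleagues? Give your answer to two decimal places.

314.40 dollars

Total contributed: 10 + 1 + 2 + 9 + 0 + 4 + 1 + 4 + 2 = 33; total kept: 9 × 10 − 33 = 57.
The bonus pool pays out 7.8 × 33 = 257.40 in aggregate.
Group total = 57 + 257.40 = 314.40.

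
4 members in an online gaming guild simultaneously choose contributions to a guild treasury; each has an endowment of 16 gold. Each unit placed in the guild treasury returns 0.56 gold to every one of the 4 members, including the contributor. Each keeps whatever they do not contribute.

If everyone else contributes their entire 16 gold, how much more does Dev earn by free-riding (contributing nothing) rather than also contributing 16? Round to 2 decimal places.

Switching from a contribution of 16 to 0 lets Dev keep an extra 16 gold, but lowers the guild treasury by 16, which costs Dev their own share of that drop: 0.56 × 16 = 8.96.
Net gain = 16 − 8.96 = 7.04. The private return per contributed unit (0.56) is below 1, so free-riding is indeed the best response regardless of what the others do.

7.04 gold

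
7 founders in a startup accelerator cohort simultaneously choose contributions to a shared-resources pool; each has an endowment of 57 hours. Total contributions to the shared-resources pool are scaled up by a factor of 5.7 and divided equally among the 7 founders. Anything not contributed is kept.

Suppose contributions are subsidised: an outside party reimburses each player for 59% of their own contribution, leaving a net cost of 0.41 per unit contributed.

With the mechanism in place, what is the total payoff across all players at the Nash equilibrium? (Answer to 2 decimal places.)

2509.71 hours

Under the mechanism each unit contributed yields (5.7/7) / 0.41 = 1.9861 back to its contributor per unit of net cost, which exceeds 1, making full contribution the dominant choice for everyone.
So the Nash equilibrium is full contribution by all 7; the group earns 7 × (57 × 0.59 + 5.7 × 57) = 2509.71.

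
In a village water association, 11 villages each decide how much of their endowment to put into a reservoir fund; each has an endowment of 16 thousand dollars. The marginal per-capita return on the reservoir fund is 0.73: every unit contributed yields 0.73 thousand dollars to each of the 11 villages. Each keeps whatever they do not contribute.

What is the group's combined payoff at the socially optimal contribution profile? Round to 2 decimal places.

1413.28 thousand dollars

Each contributed unit returns 8.030 to the group as a whole (0.73 to each of 11 players), which exceeds 1, so the social optimum is full contribution: group total = 8.030 × 176 = 1413.28.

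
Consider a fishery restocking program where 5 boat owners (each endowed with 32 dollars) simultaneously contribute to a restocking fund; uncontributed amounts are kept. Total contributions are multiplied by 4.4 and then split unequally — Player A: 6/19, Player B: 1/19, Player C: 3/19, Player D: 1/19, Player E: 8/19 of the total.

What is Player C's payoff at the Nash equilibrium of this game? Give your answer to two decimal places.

For player j, contributing a unit is worthwhile iff 4.4 × (j's share) ≥ 1, i.e. iff j's share is at least 0.2273.
The shares above 0.2273 belong to Player A and Player E, contributing 32 each; the remaining 3 contribute 0. Total contributed: 64.
Player C keeps 32 and receives 4.4 × 64 × 3/19 = 44.46 from the restocking fund, for a payoff of 76.46.

76.46 dollars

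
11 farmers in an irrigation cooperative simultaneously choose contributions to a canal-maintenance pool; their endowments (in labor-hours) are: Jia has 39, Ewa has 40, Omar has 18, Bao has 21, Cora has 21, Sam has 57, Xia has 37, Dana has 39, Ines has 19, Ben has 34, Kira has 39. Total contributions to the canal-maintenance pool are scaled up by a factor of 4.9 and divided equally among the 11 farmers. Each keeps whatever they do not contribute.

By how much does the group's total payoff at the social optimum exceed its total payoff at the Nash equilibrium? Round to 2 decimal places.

1419.60 labor-hours

The private return per contributed unit is 4.9/11 = 0.4455 < 1 for every player regardless of endowment, so the Nash equilibrium is zero contribution and the group total is Σ E_j = 39 + 40 + 18 + 21 + 21 + 57 + 37 + 39 + 19 + 34 + 39 = 364.
Each contributed unit returns 4.900 to the group, so the social optimum is full contribution by everyone: group total = 4.900 × 364 = 1783.60.
Efficiency loss = (4.900 − 1) × 364 = 1419.60.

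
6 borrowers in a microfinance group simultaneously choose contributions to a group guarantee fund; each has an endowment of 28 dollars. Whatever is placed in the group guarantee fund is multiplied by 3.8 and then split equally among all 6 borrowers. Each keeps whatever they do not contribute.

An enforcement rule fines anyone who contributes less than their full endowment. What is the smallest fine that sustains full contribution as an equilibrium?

10.27 dollars

Given the others contribute fully, the best deviation is to contribute 0 (any partial contribution still incurs the fine and gives up units whose private return 0.6333 is below 1).
Deviating from 28 to 0 saves 28 dollars but forfeits the deviator's share of the drop in the group guarantee fund: 3.8/6 × 28 = 17.73.
So the deviation gain is 28 − 17.73 = 10.27, and the fine must be at least 10.27 dollars to wipe it out.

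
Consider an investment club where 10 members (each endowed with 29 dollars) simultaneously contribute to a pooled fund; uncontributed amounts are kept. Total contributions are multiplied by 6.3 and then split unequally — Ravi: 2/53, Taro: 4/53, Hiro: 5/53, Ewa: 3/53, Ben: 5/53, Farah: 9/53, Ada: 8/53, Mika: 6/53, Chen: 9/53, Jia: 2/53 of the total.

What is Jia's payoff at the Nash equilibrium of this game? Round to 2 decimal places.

A player with share s gets back 6.3·s per unit contributed, so full contribution is dominant for anyone with s > 1/6.3 = 0.1587 and zero contribution is dominant for anyone below.
Farah and Chen are above the threshold, contributing 29 each; the remaining 8 contribute 0. Total contributed: 58.
Jia keeps 29 and receives 6.3 × 58 × 2/53 = 13.79 from the pooled fund, for a payoff of 42.79.

42.79 dollars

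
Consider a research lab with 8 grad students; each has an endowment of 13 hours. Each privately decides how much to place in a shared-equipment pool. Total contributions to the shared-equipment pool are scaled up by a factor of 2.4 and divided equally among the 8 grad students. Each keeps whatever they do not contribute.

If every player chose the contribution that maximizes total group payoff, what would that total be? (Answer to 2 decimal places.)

Each contributed unit returns 2.400 to the group as a whole (0.3000 to each of 8 players), which exceeds 1, so the social optimum is full contribution: group total = 2.400 × 104 = 249.60.

249.60 hours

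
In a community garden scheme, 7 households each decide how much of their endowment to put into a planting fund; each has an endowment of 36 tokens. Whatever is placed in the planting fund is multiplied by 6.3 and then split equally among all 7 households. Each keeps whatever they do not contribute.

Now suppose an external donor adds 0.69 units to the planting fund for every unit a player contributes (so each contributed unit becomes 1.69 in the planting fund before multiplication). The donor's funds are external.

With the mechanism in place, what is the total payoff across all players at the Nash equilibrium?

Under the mechanism each unit contributed yields 6.3 × 1.69 / 7 = 1.5210 back to its contributor per unit of net cost, which exceeds 1, making full contribution the dominant choice for everyone.
So the Nash equilibrium is full contribution by all 7; the group earns 6.3 × 1.69 × 252 = 2683.04.

2683.04 tokens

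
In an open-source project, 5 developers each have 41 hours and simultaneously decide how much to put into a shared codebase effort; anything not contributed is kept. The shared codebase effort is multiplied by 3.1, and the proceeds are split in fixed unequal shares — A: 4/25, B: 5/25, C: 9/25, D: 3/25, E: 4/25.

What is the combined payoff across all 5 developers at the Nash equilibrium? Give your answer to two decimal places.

291.10 hours

Player j's private return per contributed unit is 3.1 × (j's share). Contributing is weakly dominant for j when that share is at least 1/3.1 = 0.3226, and contributing 0 is dominant otherwise.
The only share above 0.3226 is C's 9/25, contributing 41; the remaining 4 contribute 0. Total contributed: 41.
The shared codebase effort pays out 3.1 × 41 = 127.10 in total (split across the unequal shares, but the aggregate is all that matters for the group sum).
The 4 free-riders keep 41 each, adding 164. Group total = 164 + 127.10 = 291.10.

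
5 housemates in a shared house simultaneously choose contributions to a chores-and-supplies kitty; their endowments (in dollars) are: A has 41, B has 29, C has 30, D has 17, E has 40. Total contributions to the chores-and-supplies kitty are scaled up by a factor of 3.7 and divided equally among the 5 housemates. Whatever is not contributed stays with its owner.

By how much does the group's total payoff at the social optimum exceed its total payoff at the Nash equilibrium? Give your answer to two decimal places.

423.90 dollars

The private return per contributed unit is 3.7/5 = 0.7400 < 1 for every player regardless of endowment, so the Nash equilibrium is zero contribution and the group total is Σ E_j = 41 + 29 + 30 + 17 + 40 = 157.
Each contributed unit returns 3.700 to the group, so the social optimum is full contribution by everyone: group total = 3.700 × 157 = 580.90.
Efficiency loss = (3.700 − 1) × 157 = 423.90.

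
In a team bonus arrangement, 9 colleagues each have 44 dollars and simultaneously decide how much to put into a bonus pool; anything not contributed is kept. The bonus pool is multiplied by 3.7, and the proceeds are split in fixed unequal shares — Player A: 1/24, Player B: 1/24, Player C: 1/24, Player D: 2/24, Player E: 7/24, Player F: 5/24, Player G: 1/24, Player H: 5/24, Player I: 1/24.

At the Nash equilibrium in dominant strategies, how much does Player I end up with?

50.78 dollars

Player j's private return per contributed unit is 3.7 × (j's share). Contributing is weakly dominant for j when that share is at least 1/3.7 = 0.2703, and contributing 0 is dominant otherwise.
Only Player E (7/24) clears that bar, contributing 44; the remaining 8 contribute 0. Total contributed: 44.
Player I keeps 44 and receives 3.7 × 44 × 1/24 = 6.78 from the bonus pool, for a payoff of 50.78.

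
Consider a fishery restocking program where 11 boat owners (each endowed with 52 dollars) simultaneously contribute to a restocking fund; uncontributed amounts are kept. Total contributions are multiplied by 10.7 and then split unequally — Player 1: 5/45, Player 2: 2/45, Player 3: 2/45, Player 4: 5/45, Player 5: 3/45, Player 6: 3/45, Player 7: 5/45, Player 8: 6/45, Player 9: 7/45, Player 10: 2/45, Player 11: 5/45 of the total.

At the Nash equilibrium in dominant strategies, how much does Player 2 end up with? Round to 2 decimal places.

200.37 dollars

Each unit j contributes comes back to j as 10.7 × (j's share), so j prefers to contribute only if that share exceeds 1/10.7 = 0.0935; otherwise keeping the unit dominates.
Player 1, Player 4, Player 7, Player 8, Player 9 and Player 11 are above the threshold, contributing 52 each; the remaining 5 contribute 0. Total contributed: 312.
Player 2 keeps 52 and receives 10.7 × 312 × 2/45 = 148.37 from the restocking fund, for a payoff of 200.37.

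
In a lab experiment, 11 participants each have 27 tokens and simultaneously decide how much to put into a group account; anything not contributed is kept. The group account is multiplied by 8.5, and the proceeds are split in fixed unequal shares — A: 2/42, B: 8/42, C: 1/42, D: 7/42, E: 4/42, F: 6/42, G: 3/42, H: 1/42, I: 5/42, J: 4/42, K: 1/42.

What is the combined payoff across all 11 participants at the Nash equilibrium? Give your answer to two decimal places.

Player j's private return per contributed unit is 8.5 × (j's share). Contributing is weakly dominant for j when that share is at least 1/8.5 = 0.1176, and contributing 0 is dominant otherwise.
B, D, F and I are above the threshold, contributing 27 each; the remaining 7 contribute 0. Total contributed: 108.
The group account pays out 8.5 × 108 = 918.00 in total (split across the unequal shares, but the aggregate is all that matters for the group sum).
The 7 free-riders keep 27 each, adding 189. Group total = 189 + 918.00 = 1107.00.

1107.00 tokens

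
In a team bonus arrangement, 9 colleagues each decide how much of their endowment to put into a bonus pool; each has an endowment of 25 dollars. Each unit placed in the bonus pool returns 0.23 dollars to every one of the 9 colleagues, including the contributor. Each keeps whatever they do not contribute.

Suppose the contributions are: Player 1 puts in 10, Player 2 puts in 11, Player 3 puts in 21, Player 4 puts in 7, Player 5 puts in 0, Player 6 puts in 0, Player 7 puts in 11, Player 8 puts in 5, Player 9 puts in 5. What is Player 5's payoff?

41.10 dollars

Total contributed: 10 + 11 + 21 + 7 + 0 + 0 + 11 + 5 + 5 = 70.
Each receives 0.23 × 70 = 16.10 from the bonus pool.
Player 5 keeps 25 − 0 = 25, so Player 5's payoff is 25 + 16.10 = 41.10.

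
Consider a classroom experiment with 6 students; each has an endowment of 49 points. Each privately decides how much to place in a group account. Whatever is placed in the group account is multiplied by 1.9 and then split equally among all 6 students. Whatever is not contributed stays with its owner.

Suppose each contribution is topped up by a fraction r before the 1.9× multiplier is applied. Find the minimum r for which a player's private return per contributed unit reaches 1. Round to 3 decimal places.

With matching at rate r, one contributed unit becomes (1 + r) in the group account and returns 1.9 × (1 + r) / 6 to the contributor.
Setting this equal to 1: 1 + r = 6/1.9 = 3.1579.
So the minimum matching rate is r = 3.1579 − 1 = 2.158.

2.158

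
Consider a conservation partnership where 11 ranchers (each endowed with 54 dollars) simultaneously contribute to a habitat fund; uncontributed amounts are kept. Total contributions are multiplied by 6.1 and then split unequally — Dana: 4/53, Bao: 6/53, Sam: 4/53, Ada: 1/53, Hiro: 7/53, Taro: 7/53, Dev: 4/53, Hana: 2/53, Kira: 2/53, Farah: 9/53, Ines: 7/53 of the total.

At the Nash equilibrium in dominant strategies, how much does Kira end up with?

66.43 dollars

Each unit j contributes comes back to j as 6.1 × (j's share), so j prefers to contribute only if that share exceeds 1/6.1 = 0.1639; otherwise keeping the unit dominates.
Only Farah (9/53) clears that bar, contributing 54; the remaining 10 contribute 0. Total contributed: 54.
Kira keeps 54 and receives 6.1 × 54 × 2/53 = 12.43 from the habitat fund, for a payoff of 66.43.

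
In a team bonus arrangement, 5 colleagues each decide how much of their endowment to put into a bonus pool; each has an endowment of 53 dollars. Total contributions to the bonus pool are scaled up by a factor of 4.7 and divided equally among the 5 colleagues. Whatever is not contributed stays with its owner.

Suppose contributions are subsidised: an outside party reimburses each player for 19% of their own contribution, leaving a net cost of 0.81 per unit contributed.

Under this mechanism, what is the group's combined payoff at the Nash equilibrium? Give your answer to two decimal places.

1295.85 dollars

With the mechanism, a contributed unit returns (4.7/5) / 0.81 = 1.1605 per unit of net cost to the contributor — now above 1 — so contributing fully is weakly dominant for every player.
So the Nash equilibrium is full contribution by all 5; the group earns 5 × (53 × 0.19 + 4.7 × 53) = 1295.85.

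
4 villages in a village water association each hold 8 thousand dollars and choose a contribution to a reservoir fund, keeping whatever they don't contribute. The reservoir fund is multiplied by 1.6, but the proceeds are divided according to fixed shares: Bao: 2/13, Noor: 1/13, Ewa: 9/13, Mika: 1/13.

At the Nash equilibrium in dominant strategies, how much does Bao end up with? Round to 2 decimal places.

Player j's private return per contributed unit is 1.6 × (j's share). Contributing is weakly dominant for j when that share is at least 1/1.6 = 0.6250, and contributing 0 is dominant otherwise.
Ewa alone (share 9/13) is above the threshold, contributing 8; the remaining 3 contribute 0. Total contributed: 8.
Bao keeps 8 and receives 1.6 × 8 × 2/13 = 1.97 from the reservoir fund, for a payoff of 9.97.

9.97 thousand dollars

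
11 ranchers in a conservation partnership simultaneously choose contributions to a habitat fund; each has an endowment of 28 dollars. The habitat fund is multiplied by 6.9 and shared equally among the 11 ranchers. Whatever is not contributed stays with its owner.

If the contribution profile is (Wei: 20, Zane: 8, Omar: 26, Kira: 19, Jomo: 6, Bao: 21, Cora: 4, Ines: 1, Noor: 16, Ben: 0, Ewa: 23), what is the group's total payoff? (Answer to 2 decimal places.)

1157.60 dollars

Total contributed: 20 + 8 + 26 + 19 + 6 + 21 + 4 + 1 + 16 + 0 + 23 = 144; total kept: 11 × 28 − 144 = 164.
The habitat fund pays out 6.9 × 144 = 993.60 in aggregate.
Group total = 164 + 993.60 = 1157.60.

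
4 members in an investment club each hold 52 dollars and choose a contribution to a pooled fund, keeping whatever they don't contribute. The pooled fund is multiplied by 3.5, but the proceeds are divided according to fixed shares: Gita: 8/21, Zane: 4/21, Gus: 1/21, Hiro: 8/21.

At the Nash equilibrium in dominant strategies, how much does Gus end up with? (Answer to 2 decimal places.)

A player with share s gets back 3.5·s per unit contributed, so full contribution is dominant for anyone with s > 1/3.5 = 0.2857 and zero contribution is dominant for anyone below.
Gita and Hiro are above the threshold, contributing 52 each; the remaining 2 contribute 0. Total contributed: 104.
Gus keeps 52 and receives 3.5 × 104 × 1/21 = 17.33 from the pooled fund, for a payoff of 69.33.

69.33 dollars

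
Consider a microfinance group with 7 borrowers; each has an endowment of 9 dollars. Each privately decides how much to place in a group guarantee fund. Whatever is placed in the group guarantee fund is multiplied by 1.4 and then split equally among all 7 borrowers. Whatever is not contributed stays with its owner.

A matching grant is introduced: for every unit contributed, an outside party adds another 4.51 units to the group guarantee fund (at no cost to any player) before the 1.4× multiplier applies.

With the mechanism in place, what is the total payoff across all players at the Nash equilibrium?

485.98 dollars

The effective private return per unit is now 1.4 × 5.51 / 7 = 1.1020 > 1, so every player's dominant strategy flips to full contribution.
So the Nash equilibrium is full contribution by all 7; the group earns 1.4 × 5.51 × 63 = 485.98.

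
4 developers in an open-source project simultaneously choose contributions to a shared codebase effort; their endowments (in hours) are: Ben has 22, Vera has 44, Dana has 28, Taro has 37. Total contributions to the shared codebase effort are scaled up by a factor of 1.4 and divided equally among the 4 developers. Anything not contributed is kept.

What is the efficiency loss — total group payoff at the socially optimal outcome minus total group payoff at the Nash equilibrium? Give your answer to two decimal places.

The private return per contributed unit is 1.4/4 = 0.3500 < 1 for every player regardless of endowment, so the Nash equilibrium is zero contribution and the group total is Σ E_j = 22 + 44 + 28 + 37 = 131.
Each contributed unit returns 1.400 to the group, so the social optimum is full contribution by everyone: group total = 1.400 × 131 = 183.40.
Efficiency loss = (1.400 − 1) × 131 = 52.40.

52.40 hours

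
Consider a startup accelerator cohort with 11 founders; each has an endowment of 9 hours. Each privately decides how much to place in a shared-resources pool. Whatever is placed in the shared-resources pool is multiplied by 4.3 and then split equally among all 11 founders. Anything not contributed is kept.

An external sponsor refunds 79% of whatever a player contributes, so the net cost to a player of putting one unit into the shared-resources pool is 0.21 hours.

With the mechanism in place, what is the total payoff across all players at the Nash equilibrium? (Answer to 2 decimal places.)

The effective private return per unit is now (4.3/11) / 0.21 = 1.8615 > 1, so every player's dominant strategy flips to full contribution.
So the Nash equilibrium is full contribution by all 11; the group earns 11 × (9 × 0.79 + 4.3 × 9) = 503.91.

503.91 hours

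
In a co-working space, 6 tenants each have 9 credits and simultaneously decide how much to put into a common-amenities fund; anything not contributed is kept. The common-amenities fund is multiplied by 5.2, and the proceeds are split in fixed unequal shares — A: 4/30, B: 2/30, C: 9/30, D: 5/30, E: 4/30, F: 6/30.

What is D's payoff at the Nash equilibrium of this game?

24.60 credits

Each unit j contributes comes back to j as 5.2 × (j's share), so j prefers to contribute only if that share exceeds 1/5.2 = 0.1923; otherwise keeping the unit dominates.
C and F are above the threshold, contributing 9 each; the remaining 4 contribute 0. Total contributed: 18.
D keeps 9 and receives 5.2 × 18 × 5/30 = 15.60 from the common-amenities fund, for a payoff of 24.60.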